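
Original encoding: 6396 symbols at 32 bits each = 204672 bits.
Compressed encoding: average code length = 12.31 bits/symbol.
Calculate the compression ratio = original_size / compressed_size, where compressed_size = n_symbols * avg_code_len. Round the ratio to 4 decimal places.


original_size = n_symbols * orig_bits = 6396 * 32 = 204672 bits
compressed_size = n_symbols * avg_code_len = 6396 * 12.31 = 78734.76 bits
ratio = original_size / compressed_size = 204672 / 78734.76 = 2.5995

Compression ratio = 2.5995


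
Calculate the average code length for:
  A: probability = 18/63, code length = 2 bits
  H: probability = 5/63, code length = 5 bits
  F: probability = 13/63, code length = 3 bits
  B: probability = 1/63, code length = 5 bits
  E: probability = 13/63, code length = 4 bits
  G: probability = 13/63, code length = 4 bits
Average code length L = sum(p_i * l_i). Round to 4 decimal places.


Weighted contributions p_i * l_i:
  A: (18/63) * 2 = 36/63
  H: (5/63) * 5 = 25/63
  F: (13/63) * 3 = 39/63
  B: (1/63) * 5 = 5/63
  E: (13/63) * 4 = 52/63
  G: (13/63) * 4 = 52/63
Sum = (36 + 25 + 39 + 5 + 52 + 52)/63 = 209/63

L = 209/63 = 3.3175 bits/symbol


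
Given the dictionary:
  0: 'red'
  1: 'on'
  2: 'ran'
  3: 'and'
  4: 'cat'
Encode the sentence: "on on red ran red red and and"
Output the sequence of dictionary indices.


Look up each word in the dictionary:
  'on' -> 1
  'on' -> 1
  'red' -> 0
  'ran' -> 2
  'red' -> 0
  'red' -> 0
  'and' -> 3
  'and' -> 3

Encoded: [1, 1, 0, 2, 0, 0, 3, 3]


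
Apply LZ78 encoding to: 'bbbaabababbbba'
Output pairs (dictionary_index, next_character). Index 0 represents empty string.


LZ78 encoding steps:
Dictionary: {0: ''}
Step 1: w='' (idx 0), next='b' -> output (0, 'b'), add 'b' as idx 1
Step 2: w='b' (idx 1), next='b' -> output (1, 'b'), add 'bb' as idx 2
Step 3: w='' (idx 0), next='a' -> output (0, 'a'), add 'a' as idx 3
Step 4: w='a' (idx 3), next='b' -> output (3, 'b'), add 'ab' as idx 4
Step 5: w='ab' (idx 4), next='a' -> output (4, 'a'), add 'aba' as idx 5
Step 6: w='bb' (idx 2), next='b' -> output (2, 'b'), add 'bbb' as idx 6
Step 7: w='b' (idx 1), next='a' -> output (1, 'a'), add 'ba' as idx 7


Encoded: [(0, 'b'), (1, 'b'), (0, 'a'), (3, 'b'), (4, 'a'), (2, 'b'), (1, 'a')]


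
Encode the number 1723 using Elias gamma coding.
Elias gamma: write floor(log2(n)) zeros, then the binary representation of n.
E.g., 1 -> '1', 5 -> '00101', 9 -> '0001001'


num_bits = floor(log2(1723)) + 1 = 11
leading_zeros = num_bits - 1 = 10
binary(1723) = 11010111011

Elias gamma(1723) = '0000000000' + '11010111011' = 000000000011010111011 (21 bits)


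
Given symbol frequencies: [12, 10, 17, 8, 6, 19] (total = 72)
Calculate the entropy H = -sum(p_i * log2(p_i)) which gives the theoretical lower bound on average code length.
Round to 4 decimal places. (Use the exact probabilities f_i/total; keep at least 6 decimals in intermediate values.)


Per-symbol terms -p_i * log2(p_i) with p_i = f_i/72:
  p = 12/72 = 0.166667: log2(p) = -2.584963, -p*log2(p) = 0.430827
  p = 10/72 = 0.138889: log2(p) = -2.847997, -p*log2(p) = 0.395555
  p = 17/72 = 0.236111: log2(p) = -2.082462, -p*log2(p) = 0.491692
  p = 8/72 = 0.111111: log2(p) = -3.169925, -p*log2(p) = 0.352214
  p = 6/72 = 0.083333: log2(p) = -3.584963, -p*log2(p) = 0.298747
  p = 19/72 = 0.263889: log2(p) = -1.921997, -p*log2(p) = 0.507194
H = 0.430827 + 0.395555 + 0.491692 + 0.352214 + 0.298747 + 0.507194 = 2.476229

H = 2.4762 bits/symbol


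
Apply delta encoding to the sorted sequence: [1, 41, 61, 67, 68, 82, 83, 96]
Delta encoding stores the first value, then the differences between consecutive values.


First value: 1
Deltas:
  41 - 1 = 40
  61 - 41 = 20
  67 - 61 = 6
  68 - 67 = 1
  82 - 68 = 14
  83 - 82 = 1
  96 - 83 = 13


Delta encoded: [1, 40, 20, 6, 1, 14, 1, 13]


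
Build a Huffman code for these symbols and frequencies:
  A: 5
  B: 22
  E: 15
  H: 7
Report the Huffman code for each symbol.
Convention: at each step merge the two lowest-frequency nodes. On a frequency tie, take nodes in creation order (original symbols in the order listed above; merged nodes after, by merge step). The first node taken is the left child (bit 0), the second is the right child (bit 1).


Huffman tree construction:
Step 1: Merge A(5) + H(7) = 12
Step 2: Merge (A+H)(12) + E(15) = 27
Step 3: Merge B(22) + ((A+H)+E)(27) = 49
Read each symbol's code off the tree from the root (left child = 0, right child = 1).

Codes:
  A: 100 (length 3)
  B: 0 (length 1)
  E: 11 (length 2)
  H: 101 (length 3)
Average code length: 88/49 = 1.7959 bits/symbol


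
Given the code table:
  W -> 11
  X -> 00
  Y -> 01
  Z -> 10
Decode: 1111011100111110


Decoding:
11 -> W
11 -> W
01 -> Y
11 -> W
00 -> X
11 -> W
11 -> W
10 -> Z


Result: WWYWXWWZ


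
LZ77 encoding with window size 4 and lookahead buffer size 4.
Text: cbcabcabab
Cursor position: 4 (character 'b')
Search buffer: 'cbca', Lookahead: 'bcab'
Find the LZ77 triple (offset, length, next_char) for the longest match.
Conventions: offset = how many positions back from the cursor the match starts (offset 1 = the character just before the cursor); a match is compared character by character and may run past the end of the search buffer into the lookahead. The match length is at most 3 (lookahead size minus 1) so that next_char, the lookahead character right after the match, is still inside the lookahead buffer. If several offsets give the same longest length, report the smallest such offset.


Try each offset into the search buffer:
  offset=1 (pos 3, char 'a'): match length 0
  offset=2 (pos 2, char 'c'): match length 0
  offset=3 (pos 1, char 'b'): match length 3
  offset=4 (pos 0, char 'c'): match length 0
Longest match has length 3 at offset 3.
next_char = character at position 4 + 3 = 7 -> 'b'

Best match: offset=3, length=3 (matching 'bca' starting at position 1)
LZ77 triple: (3, 3, 'b')


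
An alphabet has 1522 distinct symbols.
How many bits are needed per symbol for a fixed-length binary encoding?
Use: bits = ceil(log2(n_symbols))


log2(1522) = 10.5718
Bracket: 2^10 = 1024 < 1522 <= 2^11 = 2048
So ceil(log2(1522)) = 11

bits = ceil(log2(1522)) = ceil(10.5718) = 11 bits


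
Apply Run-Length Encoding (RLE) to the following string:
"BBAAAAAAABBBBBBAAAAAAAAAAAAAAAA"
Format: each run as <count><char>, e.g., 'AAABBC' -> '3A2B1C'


Scanning runs left to right:
  i=0: run of 'B' x 2 -> '2B'
  i=2: run of 'A' x 7 -> '7A'
  i=9: run of 'B' x 6 -> '6B'
  i=15: run of 'A' x 16 -> '16A'

RLE = 2B7A6B16A


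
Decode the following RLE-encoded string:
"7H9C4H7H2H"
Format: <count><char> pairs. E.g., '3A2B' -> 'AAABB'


Expanding each <count><char> pair:
  7H -> 'HHHHHHH'
  9C -> 'CCCCCCCCC'
  4H -> 'HHHH'
  7H -> 'HHHHHHH'
  2H -> 'HH'

Decoded = HHHHHHHCCCCCCCCCHHHHHHHHHHHHH


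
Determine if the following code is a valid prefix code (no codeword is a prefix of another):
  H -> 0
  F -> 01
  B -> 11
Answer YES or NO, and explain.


Checking each pair (does one codeword prefix another?):
  H='0' vs F='01': prefix -- VIOLATION

NO -- this is NOT a valid prefix code. H (0) is a prefix of F (01).


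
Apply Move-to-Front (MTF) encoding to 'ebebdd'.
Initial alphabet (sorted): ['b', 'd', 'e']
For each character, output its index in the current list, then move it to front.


MTF encoding:
'e': index 2 in ['b', 'd', 'e'] -> ['e', 'b', 'd']
'b': index 1 in ['e', 'b', 'd'] -> ['b', 'e', 'd']
'e': index 1 in ['b', 'e', 'd'] -> ['e', 'b', 'd']
'b': index 1 in ['e', 'b', 'd'] -> ['b', 'e', 'd']
'd': index 2 in ['b', 'e', 'd'] -> ['d', 'b', 'e']
'd': index 0 in ['d', 'b', 'e'] -> ['d', 'b', 'e']


Output: [2, 1, 1, 1, 2, 0]


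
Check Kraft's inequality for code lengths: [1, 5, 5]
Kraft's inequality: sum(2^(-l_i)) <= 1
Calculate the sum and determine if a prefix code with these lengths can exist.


Sum = 2^(-1) + 2^(-5) + 2^(-5)
    = 0.5 + 0.03125 + 0.03125
    = 18/32 = 0.5625
Since 0.5625 <= 1, Kraft's inequality IS satisfied.
A prefix code with these lengths CAN exist.

Kraft sum = 0.5625. Satisfied.


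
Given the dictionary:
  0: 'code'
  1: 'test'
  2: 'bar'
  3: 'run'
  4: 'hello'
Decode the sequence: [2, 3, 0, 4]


Look up each index in the dictionary:
  2 -> 'bar'
  3 -> 'run'
  0 -> 'code'
  4 -> 'hello'

Decoded: "bar run code hello"


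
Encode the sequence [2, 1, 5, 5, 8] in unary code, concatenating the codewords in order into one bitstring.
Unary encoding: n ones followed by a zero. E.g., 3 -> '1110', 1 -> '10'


Encode each number as n ones followed by a terminating 0:
  2 -> 110 (3 bits)
  1 -> 10 (2 bits)
  5 -> 111110 (6 bits)
  5 -> 111110 (6 bits)
  8 -> 111111110 (9 bits)
Total length = 3 + 2 + 6 + 6 + 9 = 26 bits.

Unary([2, 1, 5, 5, 8]) = 11010111110111110111111110 (26 bits)


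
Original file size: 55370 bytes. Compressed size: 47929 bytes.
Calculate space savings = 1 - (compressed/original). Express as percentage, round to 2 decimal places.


ratio = compressed/original = 47929/55370 = 0.865613
savings = 1 - ratio = 1 - 0.865613 = 0.134387
as a percentage: 0.134387 * 100 = 13.44%

Space savings = 1 - 47929/55370 = 13.44%


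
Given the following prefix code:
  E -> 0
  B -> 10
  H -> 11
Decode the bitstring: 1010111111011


Decoding step by step:
Bits 10 -> B
Bits 10 -> B
Bits 11 -> H
Bits 11 -> H
Bits 11 -> H
Bits 0 -> E
Bits 11 -> H


Decoded message: BBHHHEH


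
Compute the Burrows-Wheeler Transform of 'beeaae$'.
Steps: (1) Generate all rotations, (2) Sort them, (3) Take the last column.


Rotations (sorted):
  0: $beeaae -> last char: e
  1: aae$bee -> last char: e
  2: ae$beea -> last char: a
  3: beeaae$ -> last char: $
  4: e$beeaa -> last char: a
  5: eaae$be -> last char: e
  6: eeaae$b -> last char: b


BWT = eea$aeb


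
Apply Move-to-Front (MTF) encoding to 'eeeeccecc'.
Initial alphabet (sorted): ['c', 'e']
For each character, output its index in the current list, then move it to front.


MTF encoding:
'e': index 1 in ['c', 'e'] -> ['e', 'c']
'e': index 0 in ['e', 'c'] -> ['e', 'c']
'e': index 0 in ['e', 'c'] -> ['e', 'c']
'e': index 0 in ['e', 'c'] -> ['e', 'c']
'c': index 1 in ['e', 'c'] -> ['c', 'e']
'c': index 0 in ['c', 'e'] -> ['c', 'e']
'e': index 1 in ['c', 'e'] -> ['e', 'c']
'c': index 1 in ['e', 'c'] -> ['c', 'e']
'c': index 0 in ['c', 'e'] -> ['c', 'e']


Output: [1, 0, 0, 0, 1, 0, 1, 1, 0]


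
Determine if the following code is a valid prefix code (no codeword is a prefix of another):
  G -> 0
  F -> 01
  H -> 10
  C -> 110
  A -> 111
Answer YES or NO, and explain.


Checking each pair (does one codeword prefix another?):
  G='0' vs F='01': prefix -- VIOLATION

NO -- this is NOT a valid prefix code. G (0) is a prefix of F (01).


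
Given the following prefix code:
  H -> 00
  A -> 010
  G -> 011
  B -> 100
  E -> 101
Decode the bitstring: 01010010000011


Decoding step by step:
Bits 010 -> A
Bits 100 -> B
Bits 100 -> B
Bits 00 -> H
Bits 011 -> G


Decoded message: ABBHG


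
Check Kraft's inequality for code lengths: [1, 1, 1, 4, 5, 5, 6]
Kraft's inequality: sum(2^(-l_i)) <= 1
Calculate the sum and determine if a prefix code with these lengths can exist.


Sum = 2^(-1) + 2^(-1) + 2^(-1) + 2^(-4) + 2^(-5) + 2^(-5) + 2^(-6)
    = 0.5 + 0.5 + 0.5 + 0.0625 + 0.03125 + 0.03125 + 0.015625
    = 105/64 = 1.640625
Since 1.640625 > 1, Kraft's inequality is NOT satisfied.
A prefix code with these lengths CANNOT exist.

Kraft sum = 1.640625. Not satisfied.


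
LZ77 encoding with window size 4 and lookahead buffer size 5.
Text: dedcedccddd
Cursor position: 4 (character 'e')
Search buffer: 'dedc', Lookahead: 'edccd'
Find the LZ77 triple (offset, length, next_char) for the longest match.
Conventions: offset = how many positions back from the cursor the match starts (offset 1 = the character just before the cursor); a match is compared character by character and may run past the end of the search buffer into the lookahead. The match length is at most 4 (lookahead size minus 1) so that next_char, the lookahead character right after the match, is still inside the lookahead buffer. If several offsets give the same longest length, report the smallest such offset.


Try each offset into the search buffer:
  offset=1 (pos 3, char 'c'): match length 0
  offset=2 (pos 2, char 'd'): match length 0
  offset=3 (pos 1, char 'e'): match length 3
  offset=4 (pos 0, char 'd'): match length 0
Longest match has length 3 at offset 3.
next_char = character at position 4 + 3 = 7 -> 'c'

Best match: offset=3, length=3 (matching 'edc' starting at position 1)
LZ77 triple: (3, 3, 'c')


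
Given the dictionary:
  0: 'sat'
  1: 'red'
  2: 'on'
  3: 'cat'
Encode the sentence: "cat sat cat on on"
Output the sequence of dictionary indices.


Look up each word in the dictionary:
  'cat' -> 3
  'sat' -> 0
  'cat' -> 3
  'on' -> 2
  'on' -> 2

Encoded: [3, 0, 3, 2, 2]


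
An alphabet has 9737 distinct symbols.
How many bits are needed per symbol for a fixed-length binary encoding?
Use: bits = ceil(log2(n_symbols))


log2(9737) = 13.2493
Bracket: 2^13 = 8192 < 9737 <= 2^14 = 16384
So ceil(log2(9737)) = 14

bits = ceil(log2(9737)) = ceil(13.2493) = 14 bits


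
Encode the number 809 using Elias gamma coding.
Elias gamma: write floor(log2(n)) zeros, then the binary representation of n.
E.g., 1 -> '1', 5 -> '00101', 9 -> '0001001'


num_bits = floor(log2(809)) + 1 = 10
leading_zeros = num_bits - 1 = 9
binary(809) = 1100101001

Elias gamma(809) = '000000000' + '1100101001' = 0000000001100101001 (19 bits)


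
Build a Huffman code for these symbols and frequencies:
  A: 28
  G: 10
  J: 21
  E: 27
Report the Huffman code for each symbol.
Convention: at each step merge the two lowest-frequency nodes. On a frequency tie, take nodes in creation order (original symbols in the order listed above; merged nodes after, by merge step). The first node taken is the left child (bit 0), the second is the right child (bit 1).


Huffman tree construction:
Step 1: Merge G(10) + J(21) = 31
Step 2: Merge E(27) + A(28) = 55
Step 3: Merge (G+J)(31) + (E+A)(55) = 86
Read each symbol's code off the tree from the root (left child = 0, right child = 1).

Codes:
  A: 11 (length 2)
  G: 00 (length 2)
  J: 01 (length 2)
  E: 10 (length 2)
Average code length: 172/86 = 2.0000 bits/symbol


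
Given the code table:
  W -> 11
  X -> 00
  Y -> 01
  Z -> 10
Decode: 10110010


Decoding:
10 -> Z
11 -> W
00 -> X
10 -> Z


Result: ZWXZ


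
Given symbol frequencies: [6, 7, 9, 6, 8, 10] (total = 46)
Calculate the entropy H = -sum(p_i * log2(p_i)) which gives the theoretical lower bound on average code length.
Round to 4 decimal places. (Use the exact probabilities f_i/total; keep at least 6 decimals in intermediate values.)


Per-symbol terms -p_i * log2(p_i) with p_i = f_i/46:
  p = 6/46 = 0.130435: log2(p) = -2.938599, -p*log2(p) = 0.383296
  p = 7/46 = 0.152174: log2(p) = -2.716207, -p*log2(p) = 0.413336
  p = 9/46 = 0.195652: log2(p) = -2.353637, -p*log2(p) = 0.460494
  p = 6/46 = 0.130435: log2(p) = -2.938599, -p*log2(p) = 0.383296
  p = 8/46 = 0.173913: log2(p) = -2.523562, -p*log2(p) = 0.438880
  p = 10/46 = 0.217391: log2(p) = -2.201634, -p*log2(p) = 0.478616
H = 0.383296 + 0.413336 + 0.460494 + 0.383296 + 0.438880 + 0.478616 = 2.557918

H = 2.5579 bits/symbol


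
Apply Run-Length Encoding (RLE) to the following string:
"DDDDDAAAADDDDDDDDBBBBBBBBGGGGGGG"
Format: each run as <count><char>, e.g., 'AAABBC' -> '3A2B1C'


Scanning runs left to right:
  i=0: run of 'D' x 5 -> '5D'
  i=5: run of 'A' x 4 -> '4A'
  i=9: run of 'D' x 8 -> '8D'
  i=17: run of 'B' x 8 -> '8B'
  i=25: run of 'G' x 7 -> '7G'

RLE = 5D4A8D8B7G


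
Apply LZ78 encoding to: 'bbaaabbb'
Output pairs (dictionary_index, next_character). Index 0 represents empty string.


LZ78 encoding steps:
Dictionary: {0: ''}
Step 1: w='' (idx 0), next='b' -> output (0, 'b'), add 'b' as idx 1
Step 2: w='b' (idx 1), next='a' -> output (1, 'a'), add 'ba' as idx 2
Step 3: w='' (idx 0), next='a' -> output (0, 'a'), add 'a' as idx 3
Step 4: w='a' (idx 3), next='b' -> output (3, 'b'), add 'ab' as idx 4
Step 5: w='b' (idx 1), next='b' -> output (1, 'b'), add 'bb' as idx 5


Encoded: [(0, 'b'), (1, 'a'), (0, 'a'), (3, 'b'), (1, 'b')]


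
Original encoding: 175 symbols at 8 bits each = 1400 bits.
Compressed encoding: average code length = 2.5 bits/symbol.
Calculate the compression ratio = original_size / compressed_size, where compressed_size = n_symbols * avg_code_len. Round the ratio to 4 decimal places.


original_size = n_symbols * orig_bits = 175 * 8 = 1400 bits
compressed_size = n_symbols * avg_code_len = 175 * 2.5 = 437.5 bits
ratio = original_size / compressed_size = 1400 / 437.5 = 3.2

Compression ratio = 3.2


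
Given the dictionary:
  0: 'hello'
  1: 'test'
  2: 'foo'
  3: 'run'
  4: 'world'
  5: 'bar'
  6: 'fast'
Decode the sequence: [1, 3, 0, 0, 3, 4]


Look up each index in the dictionary:
  1 -> 'test'
  3 -> 'run'
  0 -> 'hello'
  0 -> 'hello'
  3 -> 'run'
  4 -> 'world'

Decoded: "test run hello hello run world"


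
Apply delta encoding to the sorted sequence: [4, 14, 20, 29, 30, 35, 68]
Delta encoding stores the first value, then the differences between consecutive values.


First value: 4
Deltas:
  14 - 4 = 10
  20 - 14 = 6
  29 - 20 = 9
  30 - 29 = 1
  35 - 30 = 5
  68 - 35 = 33


Delta encoded: [4, 10, 6, 9, 1, 5, 33]


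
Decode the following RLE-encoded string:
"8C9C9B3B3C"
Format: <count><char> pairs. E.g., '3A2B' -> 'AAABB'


Expanding each <count><char> pair:
  8C -> 'CCCCCCCC'
  9C -> 'CCCCCCCCC'
  9B -> 'BBBBBBBBB'
  3B -> 'BBB'
  3C -> 'CCC'

Decoded = CCCCCCCCCCCCCCCCCBBBBBBBBBBBBCCC


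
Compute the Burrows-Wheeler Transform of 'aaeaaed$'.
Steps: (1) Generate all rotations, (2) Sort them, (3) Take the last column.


Rotations (sorted):
  0: $aaeaaed -> last char: d
  1: aaeaaed$ -> last char: $
  2: aaed$aae -> last char: e
  3: aeaaed$a -> last char: a
  4: aed$aaea -> last char: a
  5: d$aaeaae -> last char: e
  6: eaaed$aa -> last char: a
  7: ed$aaeaa -> last char: a


BWT = d$eaaeaa


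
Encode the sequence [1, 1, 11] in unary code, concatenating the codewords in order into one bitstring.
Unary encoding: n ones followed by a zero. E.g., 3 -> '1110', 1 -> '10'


Encode each number as n ones followed by a terminating 0:
  1 -> 10 (2 bits)
  1 -> 10 (2 bits)
  11 -> 111111111110 (12 bits)
Total length = 2 + 2 + 12 = 16 bits.

Unary([1, 1, 11]) = 1010111111111110 (16 bits)


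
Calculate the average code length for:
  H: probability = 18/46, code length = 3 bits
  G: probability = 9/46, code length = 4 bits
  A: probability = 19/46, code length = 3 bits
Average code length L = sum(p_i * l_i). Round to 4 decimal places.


Weighted contributions p_i * l_i:
  H: (18/46) * 3 = 54/46
  G: (9/46) * 4 = 36/46
  A: (19/46) * 3 = 57/46
Sum = (54 + 36 + 57)/46 = 147/46

L = 147/46 = 3.1957 bits/symbol


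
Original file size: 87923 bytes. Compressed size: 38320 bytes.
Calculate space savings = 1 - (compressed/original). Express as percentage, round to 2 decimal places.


ratio = compressed/original = 38320/87923 = 0.435836
savings = 1 - ratio = 1 - 0.435836 = 0.564164
as a percentage: 0.564164 * 100 = 56.42%

Space savings = 1 - 38320/87923 = 56.42%


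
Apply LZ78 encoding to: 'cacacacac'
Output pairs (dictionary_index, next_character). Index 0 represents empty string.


LZ78 encoding steps:
Dictionary: {0: ''}
Step 1: w='' (idx 0), next='c' -> output (0, 'c'), add 'c' as idx 1
Step 2: w='' (idx 0), next='a' -> output (0, 'a'), add 'a' as idx 2
Step 3: w='c' (idx 1), next='a' -> output (1, 'a'), add 'ca' as idx 3
Step 4: w='ca' (idx 3), next='c' -> output (3, 'c'), add 'cac' as idx 4
Step 5: w='a' (idx 2), next='c' -> output (2, 'c'), add 'ac' as idx 5


Encoded: [(0, 'c'), (0, 'a'), (1, 'a'), (3, 'c'), (2, 'c')]


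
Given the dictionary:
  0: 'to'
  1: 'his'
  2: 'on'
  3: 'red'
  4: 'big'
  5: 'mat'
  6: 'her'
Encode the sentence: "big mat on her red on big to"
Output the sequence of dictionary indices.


Look up each word in the dictionary:
  'big' -> 4
  'mat' -> 5
  'on' -> 2
  'her' -> 6
  'red' -> 3
  'on' -> 2
  'big' -> 4
  'to' -> 0

Encoded: [4, 5, 2, 6, 3, 2, 4, 0]


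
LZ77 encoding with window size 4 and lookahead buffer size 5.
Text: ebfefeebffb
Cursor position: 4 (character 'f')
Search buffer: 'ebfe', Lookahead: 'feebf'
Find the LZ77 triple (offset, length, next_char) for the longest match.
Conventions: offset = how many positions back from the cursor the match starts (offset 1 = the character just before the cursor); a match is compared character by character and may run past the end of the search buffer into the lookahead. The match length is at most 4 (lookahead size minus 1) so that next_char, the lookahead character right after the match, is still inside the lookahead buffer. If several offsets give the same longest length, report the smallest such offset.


Try each offset into the search buffer:
  offset=1 (pos 3, char 'e'): match length 0
  offset=2 (pos 2, char 'f'): match length 2
  offset=3 (pos 1, char 'b'): match length 0
  offset=4 (pos 0, char 'e'): match length 0
Longest match has length 2 at offset 2.
next_char = character at position 4 + 2 = 6 -> 'e'

Best match: offset=2, length=2 (matching 'fe' starting at position 2)
LZ77 triple: (2, 2, 'e')


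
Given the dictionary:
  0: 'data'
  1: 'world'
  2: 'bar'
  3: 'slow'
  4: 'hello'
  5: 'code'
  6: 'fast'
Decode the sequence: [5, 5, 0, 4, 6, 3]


Look up each index in the dictionary:
  5 -> 'code'
  5 -> 'code'
  0 -> 'data'
  4 -> 'hello'
  6 -> 'fast'
  3 -> 'slow'

Decoded: "code code data hello fast slow"


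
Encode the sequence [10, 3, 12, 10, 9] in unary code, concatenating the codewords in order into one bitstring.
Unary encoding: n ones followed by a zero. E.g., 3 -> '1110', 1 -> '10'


Encode each number as n ones followed by a terminating 0:
  10 -> 11111111110 (11 bits)
  3 -> 1110 (4 bits)
  12 -> 1111111111110 (13 bits)
  10 -> 11111111110 (11 bits)
  9 -> 1111111110 (10 bits)
Total length = 11 + 4 + 13 + 11 + 10 = 49 bits.

Unary([10, 3, 12, 10, 9]) = 1111111111011101111111111110111111111101111111110 (49 bits)


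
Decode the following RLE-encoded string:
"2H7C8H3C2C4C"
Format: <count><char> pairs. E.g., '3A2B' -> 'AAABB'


Expanding each <count><char> pair:
  2H -> 'HH'
  7C -> 'CCCCCCC'
  8H -> 'HHHHHHHH'
  3C -> 'CCC'
  2C -> 'CC'
  4C -> 'CCCC'

Decoded = HHCCCCCCCHHHHHHHHCCCCCCCCC


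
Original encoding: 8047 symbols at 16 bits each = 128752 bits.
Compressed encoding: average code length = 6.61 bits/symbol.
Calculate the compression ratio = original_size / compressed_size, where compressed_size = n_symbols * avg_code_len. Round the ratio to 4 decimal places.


original_size = n_symbols * orig_bits = 8047 * 16 = 128752 bits
compressed_size = n_symbols * avg_code_len = 8047 * 6.61 = 53190.67 bits
ratio = original_size / compressed_size = 128752 / 53190.67 = 2.4206

Compression ratio = 2.4206


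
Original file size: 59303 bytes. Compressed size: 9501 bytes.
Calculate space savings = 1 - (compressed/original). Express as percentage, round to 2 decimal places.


ratio = compressed/original = 9501/59303 = 0.160211
savings = 1 - ratio = 1 - 0.160211 = 0.839789
as a percentage: 0.839789 * 100 = 83.98%

Space savings = 1 - 9501/59303 = 83.98%


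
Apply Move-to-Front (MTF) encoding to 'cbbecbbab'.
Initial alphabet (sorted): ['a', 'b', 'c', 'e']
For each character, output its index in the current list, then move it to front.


MTF encoding:
'c': index 2 in ['a', 'b', 'c', 'e'] -> ['c', 'a', 'b', 'e']
'b': index 2 in ['c', 'a', 'b', 'e'] -> ['b', 'c', 'a', 'e']
'b': index 0 in ['b', 'c', 'a', 'e'] -> ['b', 'c', 'a', 'e']
'e': index 3 in ['b', 'c', 'a', 'e'] -> ['e', 'b', 'c', 'a']
'c': index 2 in ['e', 'b', 'c', 'a'] -> ['c', 'e', 'b', 'a']
'b': index 2 in ['c', 'e', 'b', 'a'] -> ['b', 'c', 'e', 'a']
'b': index 0 in ['b', 'c', 'e', 'a'] -> ['b', 'c', 'e', 'a']
'a': index 3 in ['b', 'c', 'e', 'a'] -> ['a', 'b', 'c', 'e']
'b': index 1 in ['a', 'b', 'c', 'e'] -> ['b', 'a', 'c', 'e']


Output: [2, 2, 0, 3, 2, 2, 0, 3, 1]


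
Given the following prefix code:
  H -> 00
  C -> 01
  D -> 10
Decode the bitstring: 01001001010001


Decoding step by step:
Bits 01 -> C
Bits 00 -> H
Bits 10 -> D
Bits 01 -> C
Bits 01 -> C
Bits 00 -> H
Bits 01 -> C


Decoded message: CHDCCHC


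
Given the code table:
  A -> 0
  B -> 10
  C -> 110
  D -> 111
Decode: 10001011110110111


Decoding:
10 -> B
0 -> A
0 -> A
10 -> B
111 -> D
10 -> B
110 -> C
111 -> D


Result: BAABDBCD


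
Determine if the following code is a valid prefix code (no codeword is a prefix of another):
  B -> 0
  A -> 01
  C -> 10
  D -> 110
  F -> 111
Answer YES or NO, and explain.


Checking each pair (does one codeword prefix another?):
  B='0' vs A='01': prefix -- VIOLATION

NO -- this is NOT a valid prefix code. B (0) is a prefix of A (01).


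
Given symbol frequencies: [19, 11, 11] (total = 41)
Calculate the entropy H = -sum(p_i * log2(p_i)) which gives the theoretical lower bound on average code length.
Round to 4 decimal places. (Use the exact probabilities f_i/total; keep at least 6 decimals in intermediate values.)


Per-symbol terms -p_i * log2(p_i) with p_i = f_i/41:
  p = 19/41 = 0.463415: log2(p) = -1.109624, -p*log2(p) = 0.514216
  p = 11/41 = 0.268293: log2(p) = -1.898120, -p*log2(p) = 0.509252
  p = 11/41 = 0.268293: log2(p) = -1.898120, -p*log2(p) = 0.509252
H = 0.514216 + 0.509252 + 0.509252 = 1.532720

H = 1.5327 bits/symbol


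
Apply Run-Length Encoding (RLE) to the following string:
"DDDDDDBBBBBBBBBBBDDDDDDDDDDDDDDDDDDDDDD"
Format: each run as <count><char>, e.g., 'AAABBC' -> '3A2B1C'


Scanning runs left to right:
  i=0: run of 'D' x 6 -> '6D'
  i=6: run of 'B' x 11 -> '11B'
  i=17: run of 'D' x 22 -> '22D'

RLE = 6D11B22D


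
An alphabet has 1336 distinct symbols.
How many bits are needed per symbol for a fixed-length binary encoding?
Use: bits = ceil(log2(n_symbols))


log2(1336) = 10.3837
Bracket: 2^10 = 1024 < 1336 <= 2^11 = 2048
So ceil(log2(1336)) = 11

bits = ceil(log2(1336)) = ceil(10.3837) = 11 bits


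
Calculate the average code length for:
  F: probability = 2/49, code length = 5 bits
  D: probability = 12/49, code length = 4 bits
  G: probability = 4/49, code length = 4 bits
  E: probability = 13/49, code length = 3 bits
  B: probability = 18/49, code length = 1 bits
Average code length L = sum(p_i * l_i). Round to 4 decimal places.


Weighted contributions p_i * l_i:
  F: (2/49) * 5 = 10/49
  D: (12/49) * 4 = 48/49
  G: (4/49) * 4 = 16/49
  E: (13/49) * 3 = 39/49
  B: (18/49) * 1 = 18/49
Sum = (10 + 48 + 16 + 39 + 18)/49 = 131/49

L = 131/49 = 2.6735 bits/symbol


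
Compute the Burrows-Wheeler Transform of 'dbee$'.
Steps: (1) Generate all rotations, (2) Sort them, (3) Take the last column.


Rotations (sorted):
  0: $dbee -> last char: e
  1: bee$d -> last char: d
  2: dbee$ -> last char: $
  3: e$dbe -> last char: e
  4: ee$db -> last char: b


BWT = ed$eb


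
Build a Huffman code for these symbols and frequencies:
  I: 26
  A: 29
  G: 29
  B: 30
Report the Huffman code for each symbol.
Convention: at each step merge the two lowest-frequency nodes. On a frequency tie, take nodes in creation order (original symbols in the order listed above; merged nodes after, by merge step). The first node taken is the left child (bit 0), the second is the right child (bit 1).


Huffman tree construction:
Step 1: Merge I(26) + A(29) = 55
Step 2: Merge G(29) + B(30) = 59
Step 3: Merge (I+A)(55) + (G+B)(59) = 114
Read each symbol's code off the tree from the root (left child = 0, right child = 1).

Codes:
  I: 00 (length 2)
  A: 01 (length 2)
  G: 10 (length 2)
  B: 11 (length 2)
Average code length: 228/114 = 2.0000 bits/symbol


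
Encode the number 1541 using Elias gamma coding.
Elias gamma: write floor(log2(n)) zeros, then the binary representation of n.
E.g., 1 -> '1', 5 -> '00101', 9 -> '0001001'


num_bits = floor(log2(1541)) + 1 = 11
leading_zeros = num_bits - 1 = 10
binary(1541) = 11000000101

Elias gamma(1541) = '0000000000' + '11000000101' = 000000000011000000101 (21 bits)


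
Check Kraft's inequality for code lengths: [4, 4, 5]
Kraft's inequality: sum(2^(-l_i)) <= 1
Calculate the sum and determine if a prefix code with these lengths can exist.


Sum = 2^(-4) + 2^(-4) + 2^(-5)
    = 0.0625 + 0.0625 + 0.03125
    = 5/32 = 0.15625
Since 0.15625 <= 1, Kraft's inequality IS satisfied.
A prefix code with these lengths CAN exist.

Kraft sum = 0.15625. Satisfied.


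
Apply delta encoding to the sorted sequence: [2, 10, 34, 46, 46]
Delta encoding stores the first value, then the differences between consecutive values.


First value: 2
Deltas:
  10 - 2 = 8
  34 - 10 = 24
  46 - 34 = 12
  46 - 46 = 0


Delta encoded: [2, 8, 24, 12, 0]


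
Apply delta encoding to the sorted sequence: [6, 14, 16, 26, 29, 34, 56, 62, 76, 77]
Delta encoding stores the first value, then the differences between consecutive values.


First value: 6
Deltas:
  14 - 6 = 8
  16 - 14 = 2
  26 - 16 = 10
  29 - 26 = 3
  34 - 29 = 5
  56 - 34 = 22
  62 - 56 = 6
  76 - 62 = 14
  77 - 76 = 1


Delta encoded: [6, 8, 2, 10, 3, 5, 22, 6, 14, 1]


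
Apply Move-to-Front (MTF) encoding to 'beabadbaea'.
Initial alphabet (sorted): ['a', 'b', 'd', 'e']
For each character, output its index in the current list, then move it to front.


MTF encoding:
'b': index 1 in ['a', 'b', 'd', 'e'] -> ['b', 'a', 'd', 'e']
'e': index 3 in ['b', 'a', 'd', 'e'] -> ['e', 'b', 'a', 'd']
'a': index 2 in ['e', 'b', 'a', 'd'] -> ['a', 'e', 'b', 'd']
'b': index 2 in ['a', 'e', 'b', 'd'] -> ['b', 'a', 'e', 'd']
'a': index 1 in ['b', 'a', 'e', 'd'] -> ['a', 'b', 'e', 'd']
'd': index 3 in ['a', 'b', 'e', 'd'] -> ['d', 'a', 'b', 'e']
'b': index 2 in ['d', 'a', 'b', 'e'] -> ['b', 'd', 'a', 'e']
'a': index 2 in ['b', 'd', 'a', 'e'] -> ['a', 'b', 'd', 'e']
'e': index 3 in ['a', 'b', 'd', 'e'] -> ['e', 'a', 'b', 'd']
'a': index 1 in ['e', 'a', 'b', 'd'] -> ['a', 'e', 'b', 'd']


Output: [1, 3, 2, 2, 1, 3, 2, 2, 3, 1]


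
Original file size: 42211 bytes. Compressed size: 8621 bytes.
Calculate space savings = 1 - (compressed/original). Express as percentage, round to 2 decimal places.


ratio = compressed/original = 8621/42211 = 0.204236
savings = 1 - ratio = 1 - 0.204236 = 0.795764
as a percentage: 0.795764 * 100 = 79.58%

Space savings = 1 - 8621/42211 = 79.58%


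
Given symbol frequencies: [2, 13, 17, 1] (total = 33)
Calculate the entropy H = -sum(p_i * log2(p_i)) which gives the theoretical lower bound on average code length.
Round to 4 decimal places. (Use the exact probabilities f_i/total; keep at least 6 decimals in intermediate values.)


Per-symbol terms -p_i * log2(p_i) with p_i = f_i/33:
  p = 2/33 = 0.060606: log2(p) = -4.044394, -p*log2(p) = 0.245115
  p = 13/33 = 0.393939: log2(p) = -1.343954, -p*log2(p) = 0.529437
  p = 17/33 = 0.515152: log2(p) = -0.956931, -p*log2(p) = 0.492965
  p = 1/33 = 0.030303: log2(p) = -5.044394, -p*log2(p) = 0.152860
H = 0.245115 + 0.529437 + 0.492965 + 0.152860 = 1.420377

H = 1.4204 bits/symbol


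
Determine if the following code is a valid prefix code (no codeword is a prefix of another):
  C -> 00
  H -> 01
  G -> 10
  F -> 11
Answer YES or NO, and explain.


Checking each pair (does one codeword prefix another?):
  C='00' vs H='01': no prefix
  C='00' vs G='10': no prefix
  C='00' vs F='11': no prefix
  H='01' vs C='00': no prefix
  H='01' vs G='10': no prefix
  H='01' vs F='11': no prefix
  G='10' vs C='00': no prefix
  G='10' vs H='01': no prefix
  G='10' vs F='11': no prefix
  F='11' vs C='00': no prefix
  F='11' vs H='01': no prefix
  F='11' vs G='10': no prefix
No violation found over all pairs.

YES -- this is a valid prefix code. No codeword is a prefix of any other codeword.


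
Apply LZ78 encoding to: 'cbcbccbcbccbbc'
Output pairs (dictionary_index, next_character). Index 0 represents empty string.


LZ78 encoding steps:
Dictionary: {0: ''}
Step 1: w='' (idx 0), next='c' -> output (0, 'c'), add 'c' as idx 1
Step 2: w='' (idx 0), next='b' -> output (0, 'b'), add 'b' as idx 2
Step 3: w='c' (idx 1), next='b' -> output (1, 'b'), add 'cb' as idx 3
Step 4: w='c' (idx 1), next='c' -> output (1, 'c'), add 'cc' as idx 4
Step 5: w='b' (idx 2), next='c' -> output (2, 'c'), add 'bc' as idx 5
Step 6: w='bc' (idx 5), next='c' -> output (5, 'c'), add 'bcc' as idx 6
Step 7: w='b' (idx 2), next='b' -> output (2, 'b'), add 'bb' as idx 7
Step 8: w='c' (idx 1), end of input -> output (1, '')


Encoded: [(0, 'c'), (0, 'b'), (1, 'b'), (1, 'c'), (2, 'c'), (5, 'c'), (2, 'b'), (1, '')]


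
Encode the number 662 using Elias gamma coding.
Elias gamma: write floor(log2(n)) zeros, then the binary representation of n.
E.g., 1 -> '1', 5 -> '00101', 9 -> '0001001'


num_bits = floor(log2(662)) + 1 = 10
leading_zeros = num_bits - 1 = 9
binary(662) = 1010010110

Elias gamma(662) = '000000000' + '1010010110' = 0000000001010010110 (19 bits)


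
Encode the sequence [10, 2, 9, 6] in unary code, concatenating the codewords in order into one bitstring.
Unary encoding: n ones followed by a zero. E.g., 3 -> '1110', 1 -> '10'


Encode each number as n ones followed by a terminating 0:
  10 -> 11111111110 (11 bits)
  2 -> 110 (3 bits)
  9 -> 1111111110 (10 bits)
  6 -> 1111110 (7 bits)
Total length = 11 + 3 + 10 + 7 = 31 bits.

Unary([10, 2, 9, 6]) = 1111111111011011111111101111110 (31 bits)


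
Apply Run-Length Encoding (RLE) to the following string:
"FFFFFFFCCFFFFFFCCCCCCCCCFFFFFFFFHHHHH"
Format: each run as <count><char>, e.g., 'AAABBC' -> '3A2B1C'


Scanning runs left to right:
  i=0: run of 'F' x 7 -> '7F'
  i=7: run of 'C' x 2 -> '2C'
  i=9: run of 'F' x 6 -> '6F'
  i=15: run of 'C' x 9 -> '9C'
  i=24: run of 'F' x 8 -> '8F'
  i=32: run of 'H' x 5 -> '5H'

RLE = 7F2C6F9C8F5H


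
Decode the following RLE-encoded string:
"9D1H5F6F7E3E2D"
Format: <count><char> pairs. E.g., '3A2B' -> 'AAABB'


Expanding each <count><char> pair:
  9D -> 'DDDDDDDDD'
  1H -> 'H'
  5F -> 'FFFFF'
  6F -> 'FFFFFF'
  7E -> 'EEEEEEE'
  3E -> 'EEE'
  2D -> 'DD'

Decoded = DDDDDDDDDHFFFFFFFFFFFEEEEEEEEEEDD


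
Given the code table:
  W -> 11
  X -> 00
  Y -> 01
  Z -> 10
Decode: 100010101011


Decoding:
10 -> Z
00 -> X
10 -> Z
10 -> Z
10 -> Z
11 -> W


Result: ZXZZZW


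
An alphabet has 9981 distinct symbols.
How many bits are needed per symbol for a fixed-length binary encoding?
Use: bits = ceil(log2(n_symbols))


log2(9981) = 13.285
Bracket: 2^13 = 8192 < 9981 <= 2^14 = 16384
So ceil(log2(9981)) = 14

bits = ceil(log2(9981)) = ceil(13.285) = 14 bits


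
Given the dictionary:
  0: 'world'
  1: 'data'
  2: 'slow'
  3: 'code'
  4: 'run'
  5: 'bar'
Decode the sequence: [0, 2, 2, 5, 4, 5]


Look up each index in the dictionary:
  0 -> 'world'
  2 -> 'slow'
  2 -> 'slow'
  5 -> 'bar'
  4 -> 'run'
  5 -> 'bar'

Decoded: "world slow slow bar run bar"


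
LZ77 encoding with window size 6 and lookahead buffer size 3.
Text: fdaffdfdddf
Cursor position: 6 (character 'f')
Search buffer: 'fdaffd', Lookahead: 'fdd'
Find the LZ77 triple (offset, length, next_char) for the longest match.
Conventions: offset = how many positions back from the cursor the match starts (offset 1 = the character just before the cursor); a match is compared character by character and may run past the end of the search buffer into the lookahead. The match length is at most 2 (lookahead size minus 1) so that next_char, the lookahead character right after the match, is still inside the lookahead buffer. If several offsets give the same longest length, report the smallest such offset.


Try each offset into the search buffer:
  offset=1 (pos 5, char 'd'): match length 0
  offset=2 (pos 4, char 'f'): match length 2
  offset=3 (pos 3, char 'f'): match length 1
  offset=4 (pos 2, char 'a'): match length 0
  offset=5 (pos 1, char 'd'): match length 0
  offset=6 (pos 0, char 'f'): match length 2
Longest match has length 2, found at offsets 2, 6; take the smallest, offset 2.
next_char = character at position 6 + 2 = 8 -> 'd'

Best match: offset=2, length=2 (matching 'fd' starting at position 4)
LZ77 triple: (2, 2, 'd')


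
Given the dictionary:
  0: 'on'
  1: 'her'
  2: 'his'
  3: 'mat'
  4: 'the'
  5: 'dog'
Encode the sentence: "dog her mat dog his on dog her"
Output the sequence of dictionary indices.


Look up each word in the dictionary:
  'dog' -> 5
  'her' -> 1
  'mat' -> 3
  'dog' -> 5
  'his' -> 2
  'on' -> 0
  'dog' -> 5
  'her' -> 1

Encoded: [5, 1, 3, 5, 2, 0, 5, 1]


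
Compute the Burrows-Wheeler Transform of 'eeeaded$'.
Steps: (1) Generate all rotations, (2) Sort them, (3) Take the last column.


Rotations (sorted):
  0: $eeeaded -> last char: d
  1: aded$eee -> last char: e
  2: d$eeeade -> last char: e
  3: ded$eeea -> last char: a
  4: eaded$ee -> last char: e
  5: ed$eeead -> last char: d
  6: eeaded$e -> last char: e
  7: eeeaded$ -> last char: $


BWT = deeaede$


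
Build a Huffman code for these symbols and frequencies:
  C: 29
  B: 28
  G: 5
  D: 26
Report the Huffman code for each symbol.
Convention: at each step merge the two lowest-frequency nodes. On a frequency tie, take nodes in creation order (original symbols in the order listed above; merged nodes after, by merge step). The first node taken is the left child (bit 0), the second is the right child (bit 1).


Huffman tree construction:
Step 1: Merge G(5) + D(26) = 31
Step 2: Merge B(28) + C(29) = 57
Step 3: Merge (G+D)(31) + (B+C)(57) = 88
Read each symbol's code off the tree from the root (left child = 0, right child = 1).

Codes:
  C: 11 (length 2)
  B: 10 (length 2)
  G: 00 (length 2)
  D: 01 (length 2)
Average code length: 176/88 = 2.0000 bits/symbol


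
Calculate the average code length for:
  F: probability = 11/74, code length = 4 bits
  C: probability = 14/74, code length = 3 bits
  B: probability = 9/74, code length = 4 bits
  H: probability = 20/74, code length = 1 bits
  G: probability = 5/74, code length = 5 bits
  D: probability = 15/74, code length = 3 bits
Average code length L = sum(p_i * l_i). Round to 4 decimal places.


Weighted contributions p_i * l_i:
  F: (11/74) * 4 = 44/74
  C: (14/74) * 3 = 42/74
  B: (9/74) * 4 = 36/74
  H: (20/74) * 1 = 20/74
  G: (5/74) * 5 = 25/74
  D: (15/74) * 3 = 45/74
Sum = (44 + 42 + 36 + 20 + 25 + 45)/74 = 212/74

L = 212/74 = 2.8649 bits/symbol


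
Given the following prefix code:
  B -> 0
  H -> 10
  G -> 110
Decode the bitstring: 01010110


Decoding step by step:
Bits 0 -> B
Bits 10 -> H
Bits 10 -> H
Bits 110 -> G


Decoded message: BHHG


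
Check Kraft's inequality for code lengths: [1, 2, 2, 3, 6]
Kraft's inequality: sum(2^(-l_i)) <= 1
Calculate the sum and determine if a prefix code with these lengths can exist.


Sum = 2^(-1) + 2^(-2) + 2^(-2) + 2^(-3) + 2^(-6)
    = 0.5 + 0.25 + 0.25 + 0.125 + 0.015625
    = 73/64 = 1.140625
Since 1.140625 > 1, Kraft's inequality is NOT satisfied.
A prefix code with these lengths CANNOT exist.

Kraft sum = 1.140625. Not satisfied.


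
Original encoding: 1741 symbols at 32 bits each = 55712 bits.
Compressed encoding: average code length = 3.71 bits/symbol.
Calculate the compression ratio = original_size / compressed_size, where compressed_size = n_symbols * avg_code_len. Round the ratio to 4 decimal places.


original_size = n_symbols * orig_bits = 1741 * 32 = 55712 bits
compressed_size = n_symbols * avg_code_len = 1741 * 3.71 = 6459.11 bits
ratio = original_size / compressed_size = 55712 / 6459.11 = 8.6253

Compression ratio = 8.6253


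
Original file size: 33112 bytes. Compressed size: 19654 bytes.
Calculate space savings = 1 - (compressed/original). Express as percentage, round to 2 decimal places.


ratio = compressed/original = 19654/33112 = 0.593561
savings = 1 - ratio = 1 - 0.593561 = 0.406439
as a percentage: 0.406439 * 100 = 40.64%

Space savings = 1 - 19654/33112 = 40.64%


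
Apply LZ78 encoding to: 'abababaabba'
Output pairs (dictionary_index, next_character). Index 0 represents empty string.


LZ78 encoding steps:
Dictionary: {0: ''}
Step 1: w='' (idx 0), next='a' -> output (0, 'a'), add 'a' as idx 1
Step 2: w='' (idx 0), next='b' -> output (0, 'b'), add 'b' as idx 2
Step 3: w='a' (idx 1), next='b' -> output (1, 'b'), add 'ab' as idx 3
Step 4: w='ab' (idx 3), next='a' -> output (3, 'a'), add 'aba' as idx 4
Step 5: w='ab' (idx 3), next='b' -> output (3, 'b'), add 'abb' as idx 5
Step 6: w='a' (idx 1), end of input -> output (1, '')


Encoded: [(0, 'a'), (0, 'b'), (1, 'b'), (3, 'a'), (3, 'b'), (1, '')]
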